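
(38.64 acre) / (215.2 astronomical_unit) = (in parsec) 1.574e-25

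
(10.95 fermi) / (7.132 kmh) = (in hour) 1.535e-18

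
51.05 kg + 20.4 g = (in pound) 112.6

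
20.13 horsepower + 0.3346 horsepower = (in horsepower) 20.46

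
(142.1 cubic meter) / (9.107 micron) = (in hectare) 1560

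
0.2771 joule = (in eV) 1.73e+18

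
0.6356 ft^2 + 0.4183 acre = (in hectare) 0.1693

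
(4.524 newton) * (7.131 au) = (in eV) 3.012e+31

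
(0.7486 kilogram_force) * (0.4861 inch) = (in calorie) 0.02166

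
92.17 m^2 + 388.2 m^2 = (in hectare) 0.04804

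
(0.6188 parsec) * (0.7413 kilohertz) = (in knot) 2.751e+19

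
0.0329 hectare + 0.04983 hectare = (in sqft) 8905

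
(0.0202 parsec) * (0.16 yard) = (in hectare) 9.119e+09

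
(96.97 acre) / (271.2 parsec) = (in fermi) 46.89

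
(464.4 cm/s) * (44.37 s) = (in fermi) 2.061e+17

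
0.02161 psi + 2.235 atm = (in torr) 1700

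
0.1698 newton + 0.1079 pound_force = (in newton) 0.6498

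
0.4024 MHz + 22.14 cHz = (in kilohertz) 402.4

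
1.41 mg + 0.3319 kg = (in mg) 3.319e+05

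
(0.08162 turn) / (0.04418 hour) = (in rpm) 0.03079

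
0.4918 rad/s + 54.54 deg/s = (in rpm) 13.79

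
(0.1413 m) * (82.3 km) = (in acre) 2.874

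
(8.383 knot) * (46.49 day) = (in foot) 5.683e+07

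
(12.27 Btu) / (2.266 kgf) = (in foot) 1911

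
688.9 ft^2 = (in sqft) 688.9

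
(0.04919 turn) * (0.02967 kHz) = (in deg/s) 525.4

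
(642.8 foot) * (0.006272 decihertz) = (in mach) 0.0003609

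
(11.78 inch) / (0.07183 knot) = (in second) 8.097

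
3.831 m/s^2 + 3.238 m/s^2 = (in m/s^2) 7.069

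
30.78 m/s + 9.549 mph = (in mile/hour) 78.4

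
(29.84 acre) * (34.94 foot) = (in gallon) 3.397e+08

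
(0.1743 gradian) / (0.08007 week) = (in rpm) 5.399e-07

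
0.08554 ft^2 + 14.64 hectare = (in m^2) 1.464e+05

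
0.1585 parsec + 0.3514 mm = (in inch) 1.926e+17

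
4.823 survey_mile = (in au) 5.188e-08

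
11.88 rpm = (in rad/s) 1.244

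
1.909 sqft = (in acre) 4.382e-05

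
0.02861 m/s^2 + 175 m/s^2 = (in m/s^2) 175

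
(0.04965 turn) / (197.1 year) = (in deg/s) 2.876e-09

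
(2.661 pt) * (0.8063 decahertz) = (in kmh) 0.02725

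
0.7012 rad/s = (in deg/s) 40.18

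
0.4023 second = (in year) 1.276e-08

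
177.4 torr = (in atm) 0.2334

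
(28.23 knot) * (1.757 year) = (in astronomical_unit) 0.005379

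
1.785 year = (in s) 5.629e+07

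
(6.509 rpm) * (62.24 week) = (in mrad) 2.566e+10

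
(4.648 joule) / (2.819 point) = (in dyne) 4.674e+08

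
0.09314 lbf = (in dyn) 4.143e+04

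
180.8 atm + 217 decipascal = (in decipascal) 1.832e+08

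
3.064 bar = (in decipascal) 3.064e+06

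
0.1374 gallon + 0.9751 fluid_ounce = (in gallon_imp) 0.1208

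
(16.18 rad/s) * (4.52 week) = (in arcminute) 1.521e+11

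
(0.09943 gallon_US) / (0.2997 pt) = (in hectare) 0.000356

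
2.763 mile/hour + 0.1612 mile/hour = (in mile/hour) 2.924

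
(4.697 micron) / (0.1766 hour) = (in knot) 1.436e-08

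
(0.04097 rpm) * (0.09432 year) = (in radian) 1.276e+04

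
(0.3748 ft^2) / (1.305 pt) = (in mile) 0.047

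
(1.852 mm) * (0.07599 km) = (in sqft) 1.515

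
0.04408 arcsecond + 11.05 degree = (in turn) 0.03069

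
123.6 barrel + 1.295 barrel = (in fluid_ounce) 6.714e+05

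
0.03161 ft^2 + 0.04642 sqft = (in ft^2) 0.07803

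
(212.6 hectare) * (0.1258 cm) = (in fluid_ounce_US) 9.044e+07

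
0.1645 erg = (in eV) 1.027e+11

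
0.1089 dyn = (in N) 1.089e-06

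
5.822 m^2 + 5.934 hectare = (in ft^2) 6.388e+05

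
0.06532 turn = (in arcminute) 1411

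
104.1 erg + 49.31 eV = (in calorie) 2.488e-06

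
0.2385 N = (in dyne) 2.385e+04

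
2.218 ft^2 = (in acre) 5.092e-05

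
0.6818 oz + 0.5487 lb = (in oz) 9.461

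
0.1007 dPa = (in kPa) 1.007e-05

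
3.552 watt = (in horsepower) 0.004763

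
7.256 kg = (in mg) 7.256e+06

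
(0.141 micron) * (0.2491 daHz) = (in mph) 7.857e-07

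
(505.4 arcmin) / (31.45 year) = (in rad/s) 1.482e-10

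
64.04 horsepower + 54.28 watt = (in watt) 4.781e+04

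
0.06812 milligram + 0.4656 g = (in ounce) 0.01643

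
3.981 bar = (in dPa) 3.981e+06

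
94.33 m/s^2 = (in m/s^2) 94.33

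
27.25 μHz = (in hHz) 2.725e-07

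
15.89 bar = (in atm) 15.68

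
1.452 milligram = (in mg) 1.452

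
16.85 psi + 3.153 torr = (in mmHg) 874.5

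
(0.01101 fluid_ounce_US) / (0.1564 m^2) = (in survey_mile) 1.294e-09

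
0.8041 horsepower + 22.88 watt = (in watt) 622.5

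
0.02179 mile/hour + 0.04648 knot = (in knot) 0.06541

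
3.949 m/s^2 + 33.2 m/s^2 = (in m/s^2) 37.15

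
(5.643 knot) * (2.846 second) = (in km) 0.008262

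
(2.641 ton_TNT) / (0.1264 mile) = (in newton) 5.432e+07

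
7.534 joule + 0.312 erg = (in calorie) 1.801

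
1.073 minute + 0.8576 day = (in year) 0.002352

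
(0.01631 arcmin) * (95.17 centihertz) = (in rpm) 4.312e-05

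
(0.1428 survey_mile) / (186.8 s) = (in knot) 2.391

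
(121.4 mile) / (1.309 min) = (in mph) 5565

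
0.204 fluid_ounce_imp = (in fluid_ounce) 0.196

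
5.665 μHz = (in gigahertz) 5.665e-15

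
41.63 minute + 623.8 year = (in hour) 5.464e+06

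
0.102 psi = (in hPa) 7.033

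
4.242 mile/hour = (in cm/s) 189.6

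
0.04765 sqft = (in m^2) 0.004427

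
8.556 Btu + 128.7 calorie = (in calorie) 2286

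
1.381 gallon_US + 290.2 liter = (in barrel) 1.858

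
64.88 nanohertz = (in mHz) 6.488e-05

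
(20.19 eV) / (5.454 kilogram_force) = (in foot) 1.984e-19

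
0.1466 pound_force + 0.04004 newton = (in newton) 0.6921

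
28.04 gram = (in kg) 0.02804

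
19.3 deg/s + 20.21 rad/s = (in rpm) 196.2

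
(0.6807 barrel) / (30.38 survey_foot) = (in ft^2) 0.1258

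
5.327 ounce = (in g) 151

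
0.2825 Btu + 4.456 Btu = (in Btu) 4.739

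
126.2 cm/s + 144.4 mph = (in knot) 127.9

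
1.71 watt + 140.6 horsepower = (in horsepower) 140.6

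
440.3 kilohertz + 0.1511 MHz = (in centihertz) 5.914e+07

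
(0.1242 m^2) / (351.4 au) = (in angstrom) 2.363e-05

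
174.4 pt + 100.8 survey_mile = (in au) 1.084e-06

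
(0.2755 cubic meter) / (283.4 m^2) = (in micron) 972.1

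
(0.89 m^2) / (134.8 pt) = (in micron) 1.872e+07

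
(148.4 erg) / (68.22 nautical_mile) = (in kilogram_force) 1.198e-11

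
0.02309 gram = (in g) 0.02309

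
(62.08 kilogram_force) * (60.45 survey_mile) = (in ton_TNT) 0.01416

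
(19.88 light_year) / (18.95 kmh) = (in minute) 5.955e+14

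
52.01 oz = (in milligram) 1.474e+06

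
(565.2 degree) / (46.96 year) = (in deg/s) 3.817e-07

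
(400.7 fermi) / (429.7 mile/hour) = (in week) 3.449e-21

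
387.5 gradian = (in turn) 0.9688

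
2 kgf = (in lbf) 4.409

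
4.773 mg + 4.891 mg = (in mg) 9.664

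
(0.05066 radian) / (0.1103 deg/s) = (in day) 0.0003046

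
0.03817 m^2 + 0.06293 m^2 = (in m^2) 0.1011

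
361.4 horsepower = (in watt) 2.695e+05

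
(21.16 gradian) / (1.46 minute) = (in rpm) 0.03623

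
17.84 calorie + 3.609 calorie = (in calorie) 21.45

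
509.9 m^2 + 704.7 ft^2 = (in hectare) 0.05754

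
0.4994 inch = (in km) 1.268e-05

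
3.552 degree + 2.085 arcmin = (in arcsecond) 1.291e+04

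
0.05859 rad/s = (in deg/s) 3.357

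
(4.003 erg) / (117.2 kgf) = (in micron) 0.0003483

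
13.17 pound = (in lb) 13.17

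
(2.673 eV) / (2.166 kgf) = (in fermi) 2.016e-05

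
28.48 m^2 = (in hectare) 0.002848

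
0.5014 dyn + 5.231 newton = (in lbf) 1.176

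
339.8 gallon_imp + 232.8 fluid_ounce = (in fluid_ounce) 5.247e+04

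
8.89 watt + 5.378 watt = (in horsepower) 0.01913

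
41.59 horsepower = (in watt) 3.101e+04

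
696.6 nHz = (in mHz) 0.0006966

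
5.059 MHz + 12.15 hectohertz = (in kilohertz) 5060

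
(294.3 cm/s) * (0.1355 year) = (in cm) 1.258e+09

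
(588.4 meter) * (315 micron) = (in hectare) 1.853e-05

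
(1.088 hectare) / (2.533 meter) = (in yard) 4697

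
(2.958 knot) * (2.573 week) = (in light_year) 2.503e-10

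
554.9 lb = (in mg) 2.517e+08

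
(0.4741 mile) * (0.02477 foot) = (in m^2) 5.76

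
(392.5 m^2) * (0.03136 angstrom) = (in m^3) 1.231e-09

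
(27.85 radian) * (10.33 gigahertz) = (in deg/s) 1.648e+13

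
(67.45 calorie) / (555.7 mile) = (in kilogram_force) 3.218e-05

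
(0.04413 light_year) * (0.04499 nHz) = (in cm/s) 1.878e+06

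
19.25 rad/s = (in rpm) 183.8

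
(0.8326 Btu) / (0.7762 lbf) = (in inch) 1.002e+04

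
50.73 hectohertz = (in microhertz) 5.073e+09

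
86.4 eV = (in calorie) 3.309e-18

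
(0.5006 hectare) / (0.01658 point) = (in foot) 2.808e+09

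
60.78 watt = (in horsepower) 0.08151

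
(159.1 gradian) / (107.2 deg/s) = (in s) 1.336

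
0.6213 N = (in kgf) 0.06335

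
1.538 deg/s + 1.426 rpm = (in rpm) 1.682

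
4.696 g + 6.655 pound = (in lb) 6.665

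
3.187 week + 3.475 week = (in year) 0.1278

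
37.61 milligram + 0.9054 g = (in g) 0.943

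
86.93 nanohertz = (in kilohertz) 8.693e-11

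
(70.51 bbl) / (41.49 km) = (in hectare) 2.702e-08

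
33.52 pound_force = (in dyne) 1.491e+07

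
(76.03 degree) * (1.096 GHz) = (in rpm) 1.389e+10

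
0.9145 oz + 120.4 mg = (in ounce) 0.9187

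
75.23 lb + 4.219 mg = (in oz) 1204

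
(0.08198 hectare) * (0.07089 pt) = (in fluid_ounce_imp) 721.6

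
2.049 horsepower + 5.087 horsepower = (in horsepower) 7.136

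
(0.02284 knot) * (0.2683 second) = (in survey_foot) 0.01034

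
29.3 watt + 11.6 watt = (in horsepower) 0.05485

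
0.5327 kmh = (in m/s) 0.148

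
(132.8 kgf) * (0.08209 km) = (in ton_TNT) 2.555e-05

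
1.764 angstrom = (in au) 1.179e-21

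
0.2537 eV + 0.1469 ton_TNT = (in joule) 6.146e+08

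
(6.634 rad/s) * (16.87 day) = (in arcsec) 1.994e+12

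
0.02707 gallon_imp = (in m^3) 0.0001231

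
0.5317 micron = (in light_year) 5.62e-23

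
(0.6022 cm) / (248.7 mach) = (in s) 7.111e-08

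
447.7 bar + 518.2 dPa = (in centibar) 4.477e+04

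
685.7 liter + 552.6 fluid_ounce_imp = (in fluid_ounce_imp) 2.469e+04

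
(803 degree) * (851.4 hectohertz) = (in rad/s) 1.193e+06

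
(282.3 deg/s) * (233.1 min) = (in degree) 3.948e+06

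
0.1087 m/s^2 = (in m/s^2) 0.1087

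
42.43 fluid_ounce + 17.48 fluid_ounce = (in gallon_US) 0.468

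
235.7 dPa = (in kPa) 0.02357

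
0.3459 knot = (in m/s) 0.1779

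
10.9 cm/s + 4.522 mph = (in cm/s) 213.1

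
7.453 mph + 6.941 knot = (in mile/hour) 15.44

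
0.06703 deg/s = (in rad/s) 0.00117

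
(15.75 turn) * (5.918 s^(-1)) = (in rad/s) 585.6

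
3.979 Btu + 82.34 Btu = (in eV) 5.684e+23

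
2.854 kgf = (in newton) 27.99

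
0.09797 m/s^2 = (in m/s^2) 0.09797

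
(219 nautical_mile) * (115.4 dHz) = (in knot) 9.098e+06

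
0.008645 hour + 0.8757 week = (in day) 6.13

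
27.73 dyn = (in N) 0.0002773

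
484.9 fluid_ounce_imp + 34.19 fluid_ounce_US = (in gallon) 3.907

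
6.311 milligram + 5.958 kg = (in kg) 5.958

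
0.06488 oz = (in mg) 1839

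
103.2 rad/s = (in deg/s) 5913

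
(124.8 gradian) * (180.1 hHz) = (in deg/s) 2.023e+06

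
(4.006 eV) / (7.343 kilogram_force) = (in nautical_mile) 4.813e-24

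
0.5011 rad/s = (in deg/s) 28.71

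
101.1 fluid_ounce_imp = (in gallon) 0.7589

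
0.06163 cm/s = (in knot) 0.001198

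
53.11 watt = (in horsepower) 0.07122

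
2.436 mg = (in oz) 8.593e-05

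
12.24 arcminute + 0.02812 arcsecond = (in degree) 0.204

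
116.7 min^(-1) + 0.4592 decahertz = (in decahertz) 0.6537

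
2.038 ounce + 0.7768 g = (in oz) 2.065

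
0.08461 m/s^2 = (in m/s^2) 0.08461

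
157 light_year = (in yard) 1.624e+18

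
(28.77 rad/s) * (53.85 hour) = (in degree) 3.196e+08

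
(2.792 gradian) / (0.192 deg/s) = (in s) 13.09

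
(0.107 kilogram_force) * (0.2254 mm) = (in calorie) 5.653e-05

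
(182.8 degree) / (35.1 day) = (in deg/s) 6.028e-05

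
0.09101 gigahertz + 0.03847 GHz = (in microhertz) 1.295e+14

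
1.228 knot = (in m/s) 0.6317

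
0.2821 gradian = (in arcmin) 15.23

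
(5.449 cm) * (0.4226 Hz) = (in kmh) 0.0829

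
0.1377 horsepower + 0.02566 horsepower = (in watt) 121.8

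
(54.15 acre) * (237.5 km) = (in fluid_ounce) 1.76e+15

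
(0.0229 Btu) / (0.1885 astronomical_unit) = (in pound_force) 1.926e-10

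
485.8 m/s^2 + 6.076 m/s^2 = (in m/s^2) 491.9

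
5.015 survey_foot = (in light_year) 1.616e-16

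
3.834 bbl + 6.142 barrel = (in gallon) 419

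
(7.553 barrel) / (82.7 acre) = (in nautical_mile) 1.937e-09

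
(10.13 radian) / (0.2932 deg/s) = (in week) 0.003273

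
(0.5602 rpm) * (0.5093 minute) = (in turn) 0.2853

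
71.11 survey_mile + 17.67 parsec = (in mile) 3.388e+14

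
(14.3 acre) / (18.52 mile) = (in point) 5504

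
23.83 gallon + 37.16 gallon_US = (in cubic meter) 0.2309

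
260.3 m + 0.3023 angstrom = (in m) 260.3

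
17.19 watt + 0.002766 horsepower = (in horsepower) 0.02582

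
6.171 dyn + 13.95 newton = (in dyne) 1.395e+06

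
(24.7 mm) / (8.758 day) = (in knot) 6.345e-08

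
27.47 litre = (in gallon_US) 7.257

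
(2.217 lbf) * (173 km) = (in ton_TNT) 0.0004078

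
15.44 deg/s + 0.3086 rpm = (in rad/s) 0.3018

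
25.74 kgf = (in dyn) 2.524e+07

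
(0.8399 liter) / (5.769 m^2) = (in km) 1.456e-07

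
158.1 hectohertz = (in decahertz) 1581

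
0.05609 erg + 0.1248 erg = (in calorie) 4.323e-09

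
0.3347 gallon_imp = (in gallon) 0.402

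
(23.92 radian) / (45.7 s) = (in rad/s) 0.5234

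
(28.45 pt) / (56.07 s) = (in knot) 0.0003479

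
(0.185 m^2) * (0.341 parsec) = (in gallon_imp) 4.282e+17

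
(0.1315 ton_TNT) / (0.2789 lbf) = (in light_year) 4.688e-08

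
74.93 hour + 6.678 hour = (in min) 4896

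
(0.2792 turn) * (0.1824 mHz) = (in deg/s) 0.01833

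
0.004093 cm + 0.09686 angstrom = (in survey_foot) 0.0001343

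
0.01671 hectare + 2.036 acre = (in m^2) 8406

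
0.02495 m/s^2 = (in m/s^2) 0.02495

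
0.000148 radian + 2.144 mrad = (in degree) 0.1313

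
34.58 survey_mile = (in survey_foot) 1.826e+05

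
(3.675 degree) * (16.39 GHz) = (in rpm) 1.004e+10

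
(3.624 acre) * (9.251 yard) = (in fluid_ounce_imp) 4.366e+09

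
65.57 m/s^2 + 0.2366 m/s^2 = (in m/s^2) 65.81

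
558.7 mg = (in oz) 0.01971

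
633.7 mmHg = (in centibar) 84.49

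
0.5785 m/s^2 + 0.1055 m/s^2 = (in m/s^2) 0.684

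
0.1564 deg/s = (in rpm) 0.02607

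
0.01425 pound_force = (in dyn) 6339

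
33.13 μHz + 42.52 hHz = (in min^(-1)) 2.551e+05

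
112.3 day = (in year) 0.3077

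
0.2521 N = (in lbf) 0.05667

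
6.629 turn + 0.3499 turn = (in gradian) 2792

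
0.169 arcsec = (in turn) 1.304e-07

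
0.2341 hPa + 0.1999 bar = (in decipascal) 2.001e+05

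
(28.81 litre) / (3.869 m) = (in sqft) 0.08015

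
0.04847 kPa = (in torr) 0.3636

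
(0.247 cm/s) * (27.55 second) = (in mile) 4.228e-05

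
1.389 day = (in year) 0.003805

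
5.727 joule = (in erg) 5.727e+07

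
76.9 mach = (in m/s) 2.618e+04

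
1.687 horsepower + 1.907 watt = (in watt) 1260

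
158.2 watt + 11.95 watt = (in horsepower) 0.2282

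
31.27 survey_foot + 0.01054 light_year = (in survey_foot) 3.272e+14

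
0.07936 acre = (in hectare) 0.03212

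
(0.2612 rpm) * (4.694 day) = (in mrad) 1.109e+07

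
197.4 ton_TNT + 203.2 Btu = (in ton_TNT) 197.4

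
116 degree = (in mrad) 2025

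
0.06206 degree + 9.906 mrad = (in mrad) 10.99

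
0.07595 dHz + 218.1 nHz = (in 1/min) 0.4557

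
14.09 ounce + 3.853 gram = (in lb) 0.8891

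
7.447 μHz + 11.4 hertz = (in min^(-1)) 684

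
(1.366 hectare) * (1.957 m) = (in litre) 2.673e+07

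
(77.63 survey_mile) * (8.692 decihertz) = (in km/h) 3.909e+05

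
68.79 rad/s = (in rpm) 656.9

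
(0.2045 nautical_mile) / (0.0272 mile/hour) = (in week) 0.0515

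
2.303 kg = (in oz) 81.24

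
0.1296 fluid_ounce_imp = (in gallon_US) 0.0009728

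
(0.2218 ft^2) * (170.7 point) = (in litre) 1.241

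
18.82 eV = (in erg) 3.015e-11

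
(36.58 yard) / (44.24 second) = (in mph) 1.691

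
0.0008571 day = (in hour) 0.02057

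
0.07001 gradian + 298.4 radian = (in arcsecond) 6.155e+07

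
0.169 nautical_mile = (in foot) 1027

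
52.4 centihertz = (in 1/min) 31.44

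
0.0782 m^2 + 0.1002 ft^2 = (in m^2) 0.08751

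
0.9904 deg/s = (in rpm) 0.1651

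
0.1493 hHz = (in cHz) 1493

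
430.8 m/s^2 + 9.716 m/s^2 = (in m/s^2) 440.5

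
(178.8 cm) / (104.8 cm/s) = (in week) 2.821e-06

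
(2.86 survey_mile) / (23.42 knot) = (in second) 382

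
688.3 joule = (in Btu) 0.6524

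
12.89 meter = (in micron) 1.289e+07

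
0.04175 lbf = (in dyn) 1.857e+04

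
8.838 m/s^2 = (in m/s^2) 8.838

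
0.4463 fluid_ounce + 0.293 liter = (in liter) 0.3062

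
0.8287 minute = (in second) 49.72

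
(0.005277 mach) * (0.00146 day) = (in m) 226.7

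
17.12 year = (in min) 8.998e+06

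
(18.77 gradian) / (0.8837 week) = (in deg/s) 3.161e-05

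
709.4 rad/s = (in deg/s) 4.065e+04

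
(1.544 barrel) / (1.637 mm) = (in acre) 0.03705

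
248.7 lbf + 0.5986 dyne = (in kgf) 112.8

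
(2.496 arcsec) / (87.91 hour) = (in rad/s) 3.824e-11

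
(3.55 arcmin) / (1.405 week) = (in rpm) 1.16e-08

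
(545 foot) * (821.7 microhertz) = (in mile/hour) 0.3053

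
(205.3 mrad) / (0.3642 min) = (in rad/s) 0.009395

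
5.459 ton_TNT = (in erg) 2.284e+17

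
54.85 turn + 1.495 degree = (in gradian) 2.194e+04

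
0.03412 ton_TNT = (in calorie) 3.412e+07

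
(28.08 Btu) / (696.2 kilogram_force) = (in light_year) 4.587e-16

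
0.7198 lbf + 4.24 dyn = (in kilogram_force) 0.3265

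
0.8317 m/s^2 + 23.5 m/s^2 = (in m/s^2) 24.33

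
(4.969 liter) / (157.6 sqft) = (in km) 3.394e-07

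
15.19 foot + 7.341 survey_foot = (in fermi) 6.867e+15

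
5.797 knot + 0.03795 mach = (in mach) 0.04671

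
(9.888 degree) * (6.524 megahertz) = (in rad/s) 1.126e+06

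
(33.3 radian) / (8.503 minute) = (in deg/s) 3.74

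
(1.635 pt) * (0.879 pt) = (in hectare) 1.789e-11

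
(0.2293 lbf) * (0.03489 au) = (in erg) 5.324e+16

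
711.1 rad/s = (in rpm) 6791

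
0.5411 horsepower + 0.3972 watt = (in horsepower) 0.5416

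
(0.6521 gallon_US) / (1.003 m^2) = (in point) 6.976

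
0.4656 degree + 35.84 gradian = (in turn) 0.09089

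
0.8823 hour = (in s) 3176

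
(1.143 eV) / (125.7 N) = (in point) 4.13e-18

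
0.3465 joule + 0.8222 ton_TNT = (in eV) 2.147e+28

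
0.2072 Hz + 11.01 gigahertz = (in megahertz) 1.101e+04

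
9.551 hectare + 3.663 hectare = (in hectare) 13.21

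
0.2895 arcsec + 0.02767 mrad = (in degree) 0.001666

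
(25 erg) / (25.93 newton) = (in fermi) 9.641e+07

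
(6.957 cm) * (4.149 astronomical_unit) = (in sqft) 4.648e+11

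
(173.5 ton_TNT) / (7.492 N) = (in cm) 9.689e+12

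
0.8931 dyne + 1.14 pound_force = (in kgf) 0.5171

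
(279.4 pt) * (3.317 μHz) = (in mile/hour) 7.314e-07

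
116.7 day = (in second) 1.008e+07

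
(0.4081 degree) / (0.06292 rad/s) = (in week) 1.872e-07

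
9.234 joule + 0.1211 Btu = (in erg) 1.37e+09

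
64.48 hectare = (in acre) 159.3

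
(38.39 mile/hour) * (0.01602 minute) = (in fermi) 1.65e+16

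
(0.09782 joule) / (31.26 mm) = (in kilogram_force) 0.3191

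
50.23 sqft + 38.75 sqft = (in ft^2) 88.98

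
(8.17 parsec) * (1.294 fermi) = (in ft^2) 3511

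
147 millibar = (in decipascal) 1.47e+05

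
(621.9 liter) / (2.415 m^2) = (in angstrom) 2.575e+09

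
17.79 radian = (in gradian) 1133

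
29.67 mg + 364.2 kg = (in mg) 3.642e+08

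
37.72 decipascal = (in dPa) 37.72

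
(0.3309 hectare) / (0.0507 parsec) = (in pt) 5.996e-09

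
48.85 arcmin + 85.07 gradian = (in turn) 0.2149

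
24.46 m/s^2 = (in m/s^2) 24.46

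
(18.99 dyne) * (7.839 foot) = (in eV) 2.832e+15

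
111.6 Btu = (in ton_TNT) 2.814e-05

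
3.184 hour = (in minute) 191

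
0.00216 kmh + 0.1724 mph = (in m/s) 0.07767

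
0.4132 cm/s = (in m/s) 0.004132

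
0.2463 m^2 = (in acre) 6.086e-05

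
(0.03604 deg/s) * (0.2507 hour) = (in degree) 32.53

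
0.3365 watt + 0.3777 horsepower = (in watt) 282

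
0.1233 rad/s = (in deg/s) 7.065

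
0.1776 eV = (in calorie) 6.801e-21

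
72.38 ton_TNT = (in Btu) 2.87e+08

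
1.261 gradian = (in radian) 0.01981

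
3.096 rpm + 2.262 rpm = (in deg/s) 32.15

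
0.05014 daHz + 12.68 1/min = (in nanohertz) 7.127e+08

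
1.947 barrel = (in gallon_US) 81.77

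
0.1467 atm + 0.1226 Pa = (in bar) 0.1486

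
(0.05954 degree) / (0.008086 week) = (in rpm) 2.029e-06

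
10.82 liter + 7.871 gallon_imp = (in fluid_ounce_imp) 1640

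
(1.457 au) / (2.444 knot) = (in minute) 2.889e+09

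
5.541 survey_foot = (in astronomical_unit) 1.129e-11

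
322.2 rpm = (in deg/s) 1933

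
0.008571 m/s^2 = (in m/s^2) 0.008571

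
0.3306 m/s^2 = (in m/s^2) 0.3306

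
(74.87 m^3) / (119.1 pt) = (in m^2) 1782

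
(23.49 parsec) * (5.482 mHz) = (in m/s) 3.973e+15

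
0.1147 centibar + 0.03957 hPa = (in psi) 0.01721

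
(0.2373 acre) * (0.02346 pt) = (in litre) 7.948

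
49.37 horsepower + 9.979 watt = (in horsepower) 49.38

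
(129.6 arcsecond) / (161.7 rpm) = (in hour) 1.031e-08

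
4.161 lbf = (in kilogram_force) 1.887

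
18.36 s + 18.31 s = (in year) 1.163e-06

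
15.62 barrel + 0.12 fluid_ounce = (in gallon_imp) 546.3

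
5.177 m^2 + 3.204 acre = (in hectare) 1.297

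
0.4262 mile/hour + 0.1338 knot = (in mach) 0.0007617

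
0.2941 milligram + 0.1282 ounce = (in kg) 0.003635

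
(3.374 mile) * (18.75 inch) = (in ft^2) 2.784e+04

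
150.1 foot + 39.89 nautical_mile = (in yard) 8.084e+04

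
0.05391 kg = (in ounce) 1.902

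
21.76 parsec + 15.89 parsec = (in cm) 1.162e+20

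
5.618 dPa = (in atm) 5.545e-06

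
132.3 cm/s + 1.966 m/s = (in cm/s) 328.9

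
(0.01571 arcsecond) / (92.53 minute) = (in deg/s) 7.86e-10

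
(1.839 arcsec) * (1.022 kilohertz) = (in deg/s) 0.5221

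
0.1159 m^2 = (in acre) 2.864e-05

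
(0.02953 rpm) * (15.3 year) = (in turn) 2.375e+05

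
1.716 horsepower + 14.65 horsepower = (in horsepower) 16.37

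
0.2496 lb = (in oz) 3.994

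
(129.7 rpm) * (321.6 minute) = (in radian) 2.621e+05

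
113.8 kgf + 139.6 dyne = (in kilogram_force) 113.8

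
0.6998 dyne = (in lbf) 1.573e-06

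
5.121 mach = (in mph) 3901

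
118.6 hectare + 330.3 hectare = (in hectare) 448.9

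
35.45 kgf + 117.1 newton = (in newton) 464.7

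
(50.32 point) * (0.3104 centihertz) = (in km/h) 0.0001984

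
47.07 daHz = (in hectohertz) 4.707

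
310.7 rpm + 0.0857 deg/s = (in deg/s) 1864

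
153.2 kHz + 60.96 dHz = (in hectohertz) 1532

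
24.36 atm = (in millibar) 2.468e+04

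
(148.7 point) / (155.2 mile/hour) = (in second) 0.0007561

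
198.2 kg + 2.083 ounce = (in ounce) 6993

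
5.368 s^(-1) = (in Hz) 5.368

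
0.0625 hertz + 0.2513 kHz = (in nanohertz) 2.514e+11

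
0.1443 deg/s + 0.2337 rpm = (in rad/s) 0.02699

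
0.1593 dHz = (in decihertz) 0.1593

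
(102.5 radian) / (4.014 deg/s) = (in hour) 0.4064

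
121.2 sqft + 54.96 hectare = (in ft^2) 5.916e+06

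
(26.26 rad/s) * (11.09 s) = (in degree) 1.669e+04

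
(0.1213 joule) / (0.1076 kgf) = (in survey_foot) 0.3771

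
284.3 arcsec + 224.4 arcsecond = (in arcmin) 8.478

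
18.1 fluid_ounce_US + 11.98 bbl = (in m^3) 1.905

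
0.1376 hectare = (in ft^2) 1.481e+04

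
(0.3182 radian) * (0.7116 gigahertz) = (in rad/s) 2.264e+08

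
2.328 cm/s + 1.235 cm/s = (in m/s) 0.03563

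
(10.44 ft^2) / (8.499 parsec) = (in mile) 2.298e-21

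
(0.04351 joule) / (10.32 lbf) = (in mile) 5.889e-07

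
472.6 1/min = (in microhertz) 7.877e+06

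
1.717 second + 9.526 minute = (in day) 0.006635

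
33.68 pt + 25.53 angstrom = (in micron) 1.188e+04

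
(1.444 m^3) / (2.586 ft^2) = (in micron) 6.01e+06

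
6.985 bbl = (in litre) 1111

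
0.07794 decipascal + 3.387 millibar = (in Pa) 338.7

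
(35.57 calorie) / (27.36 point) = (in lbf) 3466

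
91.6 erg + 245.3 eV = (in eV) 5.717e+13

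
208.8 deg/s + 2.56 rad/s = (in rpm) 59.25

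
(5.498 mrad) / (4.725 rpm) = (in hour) 3.087e-06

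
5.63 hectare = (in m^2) 5.63e+04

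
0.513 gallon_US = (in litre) 1.942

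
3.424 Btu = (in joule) 3613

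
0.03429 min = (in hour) 0.0005715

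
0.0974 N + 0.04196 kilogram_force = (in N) 0.5089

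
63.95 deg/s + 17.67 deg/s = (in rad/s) 1.425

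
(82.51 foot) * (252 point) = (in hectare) 0.0002236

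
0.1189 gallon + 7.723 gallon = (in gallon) 7.842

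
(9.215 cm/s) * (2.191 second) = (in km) 0.0002019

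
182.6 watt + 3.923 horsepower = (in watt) 3108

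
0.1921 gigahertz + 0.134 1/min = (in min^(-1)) 1.153e+10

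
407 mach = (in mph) 3.1e+05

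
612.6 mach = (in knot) 4.055e+05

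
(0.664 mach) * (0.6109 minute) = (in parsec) 2.686e-13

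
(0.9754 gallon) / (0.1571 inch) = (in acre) 0.0002286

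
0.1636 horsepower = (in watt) 122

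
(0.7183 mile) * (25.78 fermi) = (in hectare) 2.98e-15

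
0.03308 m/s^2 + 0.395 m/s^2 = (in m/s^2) 0.4281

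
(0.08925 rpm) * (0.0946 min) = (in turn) 0.008443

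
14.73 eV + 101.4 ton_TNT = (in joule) 4.243e+11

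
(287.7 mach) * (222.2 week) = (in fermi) 1.316e+28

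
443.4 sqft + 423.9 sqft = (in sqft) 867.3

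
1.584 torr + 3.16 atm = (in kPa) 320.4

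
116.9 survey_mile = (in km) 188.1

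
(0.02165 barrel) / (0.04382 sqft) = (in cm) 84.55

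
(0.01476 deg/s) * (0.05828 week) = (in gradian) 578.1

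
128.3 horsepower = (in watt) 9.567e+04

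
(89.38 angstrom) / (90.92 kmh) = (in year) 1.122e-17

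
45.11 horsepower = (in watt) 3.364e+04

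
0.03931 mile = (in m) 63.26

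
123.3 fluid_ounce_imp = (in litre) 3.503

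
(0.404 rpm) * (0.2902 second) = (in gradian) 0.7816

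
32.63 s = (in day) 0.0003777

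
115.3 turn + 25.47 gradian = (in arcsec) 1.495e+08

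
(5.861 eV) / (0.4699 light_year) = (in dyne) 2.112e-29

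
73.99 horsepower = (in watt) 5.517e+04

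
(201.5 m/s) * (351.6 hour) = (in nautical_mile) 1.377e+05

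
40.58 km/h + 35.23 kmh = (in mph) 47.11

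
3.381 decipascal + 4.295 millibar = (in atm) 0.004242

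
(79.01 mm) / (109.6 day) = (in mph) 1.866e-08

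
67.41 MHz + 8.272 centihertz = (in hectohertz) 6.741e+05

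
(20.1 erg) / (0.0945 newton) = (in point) 0.06029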